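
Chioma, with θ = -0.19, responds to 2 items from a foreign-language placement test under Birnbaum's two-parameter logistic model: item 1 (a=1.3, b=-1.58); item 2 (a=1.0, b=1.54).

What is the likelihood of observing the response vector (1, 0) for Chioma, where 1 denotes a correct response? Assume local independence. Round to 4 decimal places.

0.7296

P(θ) = 1 / (1 + exp(−a(θ − b)))
P_1 = 1/(1+e^{-1.8070}) = 0.8590
P_2 = 1/(1+e^{1.7300}) = 0.1506
L = P_1 × (1−P_2) = 0.8590 × 0.8494 = 0.72964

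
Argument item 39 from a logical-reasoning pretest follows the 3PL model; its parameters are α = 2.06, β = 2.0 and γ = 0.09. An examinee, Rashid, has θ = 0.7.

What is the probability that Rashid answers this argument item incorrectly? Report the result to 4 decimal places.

0.8515

P(θ) = γ + (1 − γ) · 1 / (1 + exp(−α(θ − β)))
Exponent: 2.06 × (0.7 − 2.0) = -2.6780
1/(1 + e^{2.6780}) = 0.0643
P = 0.09 + 0.91 × 0.0643 = 0.1485
P(incorrect) = 1 − 0.1485 = 0.8515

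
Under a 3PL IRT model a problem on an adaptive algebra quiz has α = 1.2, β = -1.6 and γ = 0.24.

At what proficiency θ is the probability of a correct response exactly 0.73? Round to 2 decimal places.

P(θ) = γ + (1 − γ) · 1 / (1 + exp(−α(θ − β)))
Remove guessing floor: (0.73 − 0.24)/(1 − 0.24) = 0.6447
logit = ln(0.6447/0.3553) = 0.5960
θ = β + logit/(α) = -1.6 + 0.5960/1.2000 = -1.1033

-1.10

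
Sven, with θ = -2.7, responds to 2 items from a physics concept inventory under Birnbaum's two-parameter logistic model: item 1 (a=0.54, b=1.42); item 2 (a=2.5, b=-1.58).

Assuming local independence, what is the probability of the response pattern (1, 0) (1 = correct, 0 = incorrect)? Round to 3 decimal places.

0.092

P(θ) = 1 / (1 + exp(−a(θ − b)))
P_1 = 1/(1+e^{2.2248}) = 0.0975
P_2 = 1/(1+e^{2.8000}) = 0.0573
L = P_1 × (1−P_2) = 0.0975 × 0.9427 = 0.09195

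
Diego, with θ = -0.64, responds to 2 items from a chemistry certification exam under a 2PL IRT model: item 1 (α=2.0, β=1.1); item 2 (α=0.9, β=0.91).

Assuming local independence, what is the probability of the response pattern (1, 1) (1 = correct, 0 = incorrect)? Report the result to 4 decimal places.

P(θ) = 1 / (1 + exp(−α(θ − β)))
P_1 = 1/(1+e^{3.4800}) = 0.0299
P_2 = 1/(1+e^{1.3950}) = 0.1986
L = P_1 × P_2 = 0.0299 × 0.1986 = 0.00594

0.0059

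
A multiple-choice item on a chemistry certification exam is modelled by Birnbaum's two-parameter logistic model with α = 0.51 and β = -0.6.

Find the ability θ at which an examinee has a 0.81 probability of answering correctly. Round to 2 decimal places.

P(θ) = 1 / (1 + exp(−α(θ − β)))
logit = ln(0.8100/0.1900) = 1.4500
θ = β + logit/(α) = -0.6 + 1.4500/0.5100 = 2.2432

2.24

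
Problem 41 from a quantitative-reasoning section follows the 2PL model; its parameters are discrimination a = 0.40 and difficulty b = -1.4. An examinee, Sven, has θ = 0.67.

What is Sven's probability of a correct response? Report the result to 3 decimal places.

P(θ) = 1 / (1 + exp(−a(θ − b)))
Exponent: 0.40 × (0.67 − (-1.4)) = 0.8280
1/(1 + e^{-0.8280}) = 0.6959

0.696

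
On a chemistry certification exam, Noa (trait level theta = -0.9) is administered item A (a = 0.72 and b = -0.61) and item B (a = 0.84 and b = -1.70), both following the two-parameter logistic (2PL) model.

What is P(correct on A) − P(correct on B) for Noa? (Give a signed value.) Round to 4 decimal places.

-0.2140

P(theta) = 1 / (1 + exp(−a(theta − b)))
P_A = 0.4480
P_B = 0.6620
P_A − P_B = -0.2140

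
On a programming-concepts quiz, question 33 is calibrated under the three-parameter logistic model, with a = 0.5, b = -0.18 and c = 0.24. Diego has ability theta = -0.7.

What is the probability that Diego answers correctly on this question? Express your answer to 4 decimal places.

P(theta) = c + (1 − c) · 1 / (1 + exp(−a(theta − b)))
Exponent: 0.5 × (-0.7 − (-0.18)) = -0.2600
1/(1 + e^{0.2600}) = 0.4354
P = 0.24 + 0.76 × 0.4354 = 0.5709

0.5709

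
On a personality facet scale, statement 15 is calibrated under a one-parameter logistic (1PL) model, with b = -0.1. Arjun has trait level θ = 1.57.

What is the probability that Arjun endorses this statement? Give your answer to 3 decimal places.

P(θ) = 1 / (1 + exp(−(θ − b)))
Exponent: (1.57 − (-0.1)) = 1.6700
1/(1 + e^{-1.6700}) = 0.8416
P = 0.8416

0.842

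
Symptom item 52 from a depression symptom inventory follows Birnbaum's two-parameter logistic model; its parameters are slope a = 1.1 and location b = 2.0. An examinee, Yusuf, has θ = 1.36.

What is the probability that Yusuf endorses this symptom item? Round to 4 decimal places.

P(θ) = 1 / (1 + exp(−a(θ − b)))
Exponent: 1.1 × (1.36 − 2.0) = -0.7040
1/(1 + e^{0.7040}) = 0.3309

0.3309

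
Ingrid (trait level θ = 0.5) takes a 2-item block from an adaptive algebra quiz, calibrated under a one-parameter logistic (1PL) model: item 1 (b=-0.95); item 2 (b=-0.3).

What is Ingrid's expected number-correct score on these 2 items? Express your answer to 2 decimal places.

1.50

P(θ) = 1 / (1 + exp(−(θ − b)))
P_1 = 1/(1+e^{-1.4500}) = 0.8100
P_2 = 1/(1+e^{-0.8000}) = 0.6900
E[score] = 0.8100 + 0.6900 = 1.5000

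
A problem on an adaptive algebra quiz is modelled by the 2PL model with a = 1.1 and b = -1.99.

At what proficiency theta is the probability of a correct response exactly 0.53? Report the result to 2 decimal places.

-1.88

P(theta) = 1 / (1 + exp(−a(theta − b)))
logit = ln(0.5300/0.4700) = 0.1201
theta = b + logit/(a) = -1.99 + 0.1201/1.1000 = -1.8808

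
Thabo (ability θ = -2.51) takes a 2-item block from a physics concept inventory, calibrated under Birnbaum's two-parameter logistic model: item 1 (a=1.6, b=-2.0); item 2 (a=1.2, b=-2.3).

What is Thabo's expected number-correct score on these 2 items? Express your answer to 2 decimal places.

P(θ) = 1 / (1 + exp(−a(θ − b)))
P_1 = 1/(1+e^{0.8160}) = 0.3066
P_2 = 1/(1+e^{0.2520}) = 0.4373
E[score] = 0.3066 + 0.4373 = 0.7439

0.74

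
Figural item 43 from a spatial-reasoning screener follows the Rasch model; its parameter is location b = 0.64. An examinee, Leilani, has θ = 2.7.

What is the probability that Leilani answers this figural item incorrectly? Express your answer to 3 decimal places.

P(θ) = 1 / (1 + exp(−(θ − b)))
Exponent: (2.7 − 0.64) = 2.0600
1/(1 + e^{-2.0600}) = 0.8870
P = 0.8870
P(incorrect) = 1 − 0.8870 = 0.1130

0.113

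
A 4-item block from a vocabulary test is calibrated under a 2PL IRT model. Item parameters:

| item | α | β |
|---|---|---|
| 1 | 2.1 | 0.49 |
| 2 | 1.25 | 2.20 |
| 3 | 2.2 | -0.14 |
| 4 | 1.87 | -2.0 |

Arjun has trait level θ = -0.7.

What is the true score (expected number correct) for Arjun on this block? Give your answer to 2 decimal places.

1.25

P(θ) = 1 / (1 + exp(−α(θ − β)))
P_1 = 1/(1+e^{2.4990}) = 0.0759
P_2 = 1/(1+e^{3.6250}) = 0.0260
P_3 = 1/(1+e^{1.2320}) = 0.2258
P_4 = 1/(1+e^{-2.4310}) = 0.9192
E[score] = 0.0759 + 0.0260 + 0.2258 + 0.9192 = 1.2469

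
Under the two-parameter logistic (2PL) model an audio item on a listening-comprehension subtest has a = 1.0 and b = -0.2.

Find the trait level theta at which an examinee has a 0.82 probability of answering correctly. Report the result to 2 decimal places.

P(theta) = 1 / (1 + exp(−a(theta − b)))
logit = ln(0.8200/0.1800) = 1.5163
theta = b + logit/(a) = -0.2 + 1.5163/1.0000 = 1.3163

1.32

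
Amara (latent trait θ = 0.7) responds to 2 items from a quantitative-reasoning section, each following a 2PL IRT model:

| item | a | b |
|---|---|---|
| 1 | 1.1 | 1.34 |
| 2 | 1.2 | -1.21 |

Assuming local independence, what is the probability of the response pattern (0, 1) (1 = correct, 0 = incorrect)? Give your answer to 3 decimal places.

0.608

P(θ) = 1 / (1 + exp(−a(θ − b)))
P_1 = 1/(1+e^{0.7040}) = 0.3309
P_2 = 1/(1+e^{-2.2920}) = 0.9082
L = (1−P_1) × P_2 = 0.6691 × 0.9082 = 0.60766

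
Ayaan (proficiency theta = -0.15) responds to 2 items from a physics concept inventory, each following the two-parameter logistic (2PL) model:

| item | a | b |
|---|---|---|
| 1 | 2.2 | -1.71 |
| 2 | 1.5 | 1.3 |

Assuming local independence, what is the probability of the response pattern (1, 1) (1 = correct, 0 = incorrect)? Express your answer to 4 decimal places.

0.0988

P(theta) = 1 / (1 + exp(−a(theta − b)))
P_1 = 1/(1+e^{-3.4320}) = 0.9687
P_2 = 1/(1+e^{2.1750}) = 0.1020
L = P_1 × P_2 = 0.9687 × 0.1020 = 0.09882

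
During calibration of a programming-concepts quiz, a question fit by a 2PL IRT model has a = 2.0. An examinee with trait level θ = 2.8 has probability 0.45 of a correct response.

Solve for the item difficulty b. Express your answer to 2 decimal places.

P(θ) = 1 / (1 + exp(−a(θ − b)))
logit(0.45) = ln(0.45/0.55) = -0.2007
b = θ − logit/(a) = 2.8 − (-0.2007)/2.0000 = 2.9003

2.90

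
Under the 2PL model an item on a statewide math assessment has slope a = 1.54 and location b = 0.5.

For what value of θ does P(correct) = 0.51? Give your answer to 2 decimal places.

P(θ) = 1 / (1 + exp(−a(θ − b)))
logit = ln(0.5100/0.4900) = 0.0400
θ = b + logit/(a) = 0.5 + 0.0400/1.5400 = 0.5260

0.53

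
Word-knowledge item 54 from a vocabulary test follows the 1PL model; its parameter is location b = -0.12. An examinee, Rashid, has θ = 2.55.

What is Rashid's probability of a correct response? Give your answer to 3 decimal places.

P(θ) = 1 / (1 + exp(−(θ − b)))
Exponent: (2.55 − (-0.12)) = 2.6700
1/(1 + e^{-2.6700}) = 0.9352
P = 0.9352

0.935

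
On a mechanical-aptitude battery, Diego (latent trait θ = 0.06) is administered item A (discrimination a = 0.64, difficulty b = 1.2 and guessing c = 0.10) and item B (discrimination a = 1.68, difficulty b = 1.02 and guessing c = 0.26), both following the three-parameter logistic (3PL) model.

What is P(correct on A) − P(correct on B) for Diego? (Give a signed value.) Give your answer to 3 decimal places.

0.010

P(θ) = c + (1 − c) · 1 / (1 + exp(−a(θ − b)))
P_A = 0.3928
P_B = 0.3830
P_A − P_B = 0.0098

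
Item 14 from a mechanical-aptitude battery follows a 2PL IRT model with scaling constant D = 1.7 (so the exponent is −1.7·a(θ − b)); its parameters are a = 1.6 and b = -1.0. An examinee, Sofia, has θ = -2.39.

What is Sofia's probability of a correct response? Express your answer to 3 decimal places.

P(θ) = 1 / (1 + exp(−D·a(θ − b)))
Exponent: 1.7 × 1.6 × (-2.39 − (-1.0)) = -3.7808
1/(1 + e^{3.7808}) = 0.0223
P = 0.0223

0.022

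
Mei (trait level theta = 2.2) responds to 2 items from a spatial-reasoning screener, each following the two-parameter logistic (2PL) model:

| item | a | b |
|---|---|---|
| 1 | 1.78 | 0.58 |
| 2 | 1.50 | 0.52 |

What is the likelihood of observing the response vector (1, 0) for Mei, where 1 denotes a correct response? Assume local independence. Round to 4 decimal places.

0.0705

P(theta) = 1 / (1 + exp(−a(theta − b)))
P_1 = 1/(1+e^{-2.8836}) = 0.9470
P_2 = 1/(1+e^{-2.5200}) = 0.9255
L = P_1 × (1−P_2) = 0.9470 × 0.0745 = 0.07052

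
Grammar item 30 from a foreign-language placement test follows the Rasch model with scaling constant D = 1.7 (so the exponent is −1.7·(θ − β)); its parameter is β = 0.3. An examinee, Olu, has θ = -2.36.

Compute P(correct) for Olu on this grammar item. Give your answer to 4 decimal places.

0.0108

P(θ) = 1 / (1 + exp(−D·(θ − β)))
Exponent: 1.7 × (-2.36 − 0.3) = -4.5220
1/(1 + e^{4.5220}) = 0.0108
P = 0.0108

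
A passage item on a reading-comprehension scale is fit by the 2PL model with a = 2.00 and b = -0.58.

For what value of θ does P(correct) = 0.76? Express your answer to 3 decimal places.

-0.004

P(θ) = 1 / (1 + exp(−a(θ − b)))
logit = ln(0.7600/0.2400) = 1.1527
θ = b + logit/(a) = -0.58 + 1.1527/2.0000 = -0.0037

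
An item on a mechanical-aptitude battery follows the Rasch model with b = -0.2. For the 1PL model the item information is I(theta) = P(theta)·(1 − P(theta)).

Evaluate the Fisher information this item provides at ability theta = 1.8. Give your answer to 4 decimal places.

P = 1/(1+e^{-2.0000}) = 0.8808
P(1−P) = 0.8808 × 0.1192 = 0.1050
I = P(1−P) = 0.10499

0.1050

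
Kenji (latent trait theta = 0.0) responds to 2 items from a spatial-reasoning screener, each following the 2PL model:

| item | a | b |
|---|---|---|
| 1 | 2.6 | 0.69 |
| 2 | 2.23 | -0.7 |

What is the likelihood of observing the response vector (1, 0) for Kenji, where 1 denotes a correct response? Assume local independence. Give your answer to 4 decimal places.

0.0247

P(theta) = 1 / (1 + exp(−a(theta − b)))
P_1 = 1/(1+e^{1.7940}) = 0.1426
P_2 = 1/(1+e^{-1.5610}) = 0.8265
L = P_1 × (1−P_2) = 0.1426 × 0.1735 = 0.02474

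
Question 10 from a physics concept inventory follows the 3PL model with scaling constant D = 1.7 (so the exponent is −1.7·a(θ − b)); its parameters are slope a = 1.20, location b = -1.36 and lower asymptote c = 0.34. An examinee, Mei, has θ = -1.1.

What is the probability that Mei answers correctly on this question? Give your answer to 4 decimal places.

P(θ) = c + (1 − c) · 1 / (1 + exp(−D·a(θ − b)))
Exponent: 1.7 × 1.20 × (-1.1 − (-1.36)) = 0.5304
1/(1 + e^{-0.5304}) = 0.6296
P = 0.34 + 0.66 × 0.6296 = 0.7555

0.7555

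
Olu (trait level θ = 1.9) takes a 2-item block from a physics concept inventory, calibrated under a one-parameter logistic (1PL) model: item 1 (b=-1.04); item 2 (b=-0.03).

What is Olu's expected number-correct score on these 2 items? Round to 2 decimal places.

1.82

P(θ) = 1 / (1 + exp(−(θ − b)))
P_1 = 1/(1+e^{-2.9400}) = 0.9498
P_2 = 1/(1+e^{-1.9300}) = 0.8732
E[score] = 0.9498 + 0.8732 = 1.8230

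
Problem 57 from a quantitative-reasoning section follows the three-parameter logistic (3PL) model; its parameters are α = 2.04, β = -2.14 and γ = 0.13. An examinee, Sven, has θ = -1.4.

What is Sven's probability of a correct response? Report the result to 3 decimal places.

P(θ) = γ + (1 − γ) · 1 / (1 + exp(−α(θ − β)))
Exponent: 2.04 × (-1.4 − (-2.14)) = 1.5096
1/(1 + e^{-1.5096}) = 0.8190
P = 0.13 + 0.87 × 0.8190 = 0.8425

0.843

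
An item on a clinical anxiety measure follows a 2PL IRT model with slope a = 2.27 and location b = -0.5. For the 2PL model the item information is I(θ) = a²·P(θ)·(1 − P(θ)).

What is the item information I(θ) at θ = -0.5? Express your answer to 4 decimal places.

P = 1/(1+e^{0.0000}) = 0.5000
P(1−P) = 0.5000 × 0.5000 = 0.2500
I = a² × P(1−P) = 2.27² × 0.2500 = 1.28822

1.2882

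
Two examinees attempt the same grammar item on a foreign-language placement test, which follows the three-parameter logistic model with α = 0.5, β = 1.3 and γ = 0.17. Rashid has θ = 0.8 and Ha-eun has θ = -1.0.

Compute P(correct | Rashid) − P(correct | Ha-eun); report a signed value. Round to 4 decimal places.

0.1638

P(θ) = γ + (1 − γ) · 1 / (1 + exp(−α(θ − β)))
P(Rashid) = 0.5334  [exponent -0.2500]
P(Ha-eun) = 0.3696  [exponent -1.1500]
Difference = 0.5334 − 0.3696 = 0.1638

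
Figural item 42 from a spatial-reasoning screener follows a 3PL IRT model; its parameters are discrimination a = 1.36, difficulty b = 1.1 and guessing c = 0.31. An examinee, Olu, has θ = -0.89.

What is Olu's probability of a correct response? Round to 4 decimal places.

0.3532

P(θ) = c + (1 − c) · 1 / (1 + exp(−a(θ − b)))
Exponent: 1.36 × (-0.89 − 1.1) = -2.7064
1/(1 + e^{2.7064}) = 0.0626
P = 0.31 + 0.69 × 0.0626 = 0.3532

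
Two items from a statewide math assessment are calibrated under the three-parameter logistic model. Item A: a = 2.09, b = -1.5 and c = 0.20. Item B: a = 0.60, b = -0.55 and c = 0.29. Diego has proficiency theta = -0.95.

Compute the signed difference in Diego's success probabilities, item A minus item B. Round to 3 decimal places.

0.205

P(theta) = c + (1 − c) · 1 / (1 + exp(−a(theta − b)))
P_A = 0.8075
P_B = 0.6026
P_A − P_B = 0.2049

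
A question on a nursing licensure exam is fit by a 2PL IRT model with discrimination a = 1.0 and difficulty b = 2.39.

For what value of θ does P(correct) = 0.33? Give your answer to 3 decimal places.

1.682

P(θ) = 1 / (1 + exp(−a(θ − b)))
logit = ln(0.3300/0.6700) = -0.7082
θ = b + logit/(a) = 2.39 + (-0.7082)/1.0000 = 1.6818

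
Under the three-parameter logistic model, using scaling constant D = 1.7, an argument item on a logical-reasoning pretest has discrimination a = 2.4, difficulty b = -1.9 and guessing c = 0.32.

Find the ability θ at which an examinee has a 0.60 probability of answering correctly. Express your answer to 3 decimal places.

-1.987

P(θ) = c + (1 − c) · 1 / (1 + exp(−D·a(θ − b)))
Remove guessing floor: (0.60 − 0.32)/(1 − 0.32) = 0.4118
logit = ln(0.4118/0.5882) = -0.3567
θ = b + logit/(1.7·a) = -1.9 + (-0.3567)/4.0800 = -1.9874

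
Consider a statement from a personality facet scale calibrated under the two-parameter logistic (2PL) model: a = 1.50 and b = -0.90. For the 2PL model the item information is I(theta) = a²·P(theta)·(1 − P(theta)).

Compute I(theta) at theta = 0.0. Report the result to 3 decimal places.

P = 1/(1+e^{-1.3500}) = 0.7941
P(1−P) = 0.7941 × 0.2059 = 0.1635
I = a² × P(1−P) = 1.50² × 0.1635 = 0.36785

0.368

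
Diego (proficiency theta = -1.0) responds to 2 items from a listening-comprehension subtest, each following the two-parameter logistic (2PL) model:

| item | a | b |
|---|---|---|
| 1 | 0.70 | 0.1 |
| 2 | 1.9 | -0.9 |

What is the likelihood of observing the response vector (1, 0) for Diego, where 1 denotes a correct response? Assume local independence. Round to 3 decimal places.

0.173

P(theta) = 1 / (1 + exp(−a(theta − b)))
P_1 = 1/(1+e^{0.7700}) = 0.3165
P_2 = 1/(1+e^{0.1900}) = 0.4526
L = P_1 × (1−P_2) = 0.3165 × 0.5474 = 0.17323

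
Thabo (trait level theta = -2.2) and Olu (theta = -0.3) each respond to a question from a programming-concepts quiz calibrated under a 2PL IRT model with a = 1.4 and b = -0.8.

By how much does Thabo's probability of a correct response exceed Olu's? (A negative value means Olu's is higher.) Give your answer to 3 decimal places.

-0.545

P(theta) = 1 / (1 + exp(−a(theta − b)))
P(Thabo) = 0.1235  [exponent -1.9600]
P(Olu) = 0.6682  [exponent 0.7000]
Difference = 0.1235 − 0.6682 = -0.5447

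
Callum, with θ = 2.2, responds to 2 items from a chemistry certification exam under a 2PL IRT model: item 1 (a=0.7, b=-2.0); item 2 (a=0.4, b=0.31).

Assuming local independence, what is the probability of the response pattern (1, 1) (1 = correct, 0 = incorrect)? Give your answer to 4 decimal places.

0.6463

P(θ) = 1 / (1 + exp(−a(θ − b)))
P_1 = 1/(1+e^{-2.9400}) = 0.9498
P_2 = 1/(1+e^{-0.7560}) = 0.6805
L = P_1 × P_2 = 0.9498 × 0.6805 = 0.64632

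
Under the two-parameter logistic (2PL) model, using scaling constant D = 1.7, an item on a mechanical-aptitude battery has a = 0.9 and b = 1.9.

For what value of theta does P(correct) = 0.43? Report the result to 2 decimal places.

P(theta) = 1 / (1 + exp(−D·a(theta − b)))
logit = ln(0.4300/0.5700) = -0.2819
theta = b + logit/(1.7·a) = 1.9 + (-0.2819)/1.5300 = 1.7158

1.72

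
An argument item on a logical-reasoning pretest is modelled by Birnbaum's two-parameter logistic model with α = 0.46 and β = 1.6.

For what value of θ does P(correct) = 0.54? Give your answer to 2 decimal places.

1.95

P(θ) = 1 / (1 + exp(−α(θ − β)))
logit = ln(0.5400/0.4600) = 0.1603
θ = β + logit/(α) = 1.6 + 0.1603/0.4600 = 1.9486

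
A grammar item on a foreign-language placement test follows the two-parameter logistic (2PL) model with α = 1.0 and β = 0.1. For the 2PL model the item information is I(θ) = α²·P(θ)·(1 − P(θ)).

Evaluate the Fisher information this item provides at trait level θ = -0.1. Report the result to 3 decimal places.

P = 1/(1+e^{0.2000}) = 0.4502
P(1−P) = 0.4502 × 0.5498 = 0.2475
I = α² × P(1−P) = 1.0² × 0.2475 = 0.24752

0.248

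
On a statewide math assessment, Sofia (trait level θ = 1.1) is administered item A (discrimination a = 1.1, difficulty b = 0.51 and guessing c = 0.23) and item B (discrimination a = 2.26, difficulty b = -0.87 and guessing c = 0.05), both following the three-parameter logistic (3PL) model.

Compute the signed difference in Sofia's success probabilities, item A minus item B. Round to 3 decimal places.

-0.253

P(θ) = c + (1 − c) · 1 / (1 + exp(−a(θ − b)))
P_A = 0.7357
P_B = 0.9891
P_A − P_B = -0.2533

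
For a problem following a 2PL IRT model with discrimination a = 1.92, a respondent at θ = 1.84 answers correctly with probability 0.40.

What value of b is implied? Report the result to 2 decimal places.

2.05

P(θ) = 1 / (1 + exp(−a(θ − b)))
logit(0.40) = ln(0.40/0.60) = -0.4055
b = θ − logit/(a) = 1.84 − (-0.4055)/1.9200 = 2.0512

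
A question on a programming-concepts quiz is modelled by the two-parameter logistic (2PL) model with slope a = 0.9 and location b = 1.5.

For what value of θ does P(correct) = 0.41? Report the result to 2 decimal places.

1.10

P(θ) = 1 / (1 + exp(−a(θ − b)))
logit = ln(0.4100/0.5900) = -0.3640
θ = b + logit/(a) = 1.5 + (-0.3640)/0.9000 = 1.0956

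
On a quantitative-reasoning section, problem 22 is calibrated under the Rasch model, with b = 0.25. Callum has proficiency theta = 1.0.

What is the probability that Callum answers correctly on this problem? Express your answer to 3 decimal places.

P(theta) = 1 / (1 + exp(−(theta − b)))
Exponent: (1.0 − 0.25) = 0.7500
1/(1 + e^{-0.7500}) = 0.6792
P = 0.6792

0.679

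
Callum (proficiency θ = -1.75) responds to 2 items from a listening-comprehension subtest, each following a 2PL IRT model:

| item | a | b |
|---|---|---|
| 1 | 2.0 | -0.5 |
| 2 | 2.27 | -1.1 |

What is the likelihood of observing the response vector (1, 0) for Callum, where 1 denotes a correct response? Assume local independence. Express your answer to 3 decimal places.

P(θ) = 1 / (1 + exp(−a(θ − b)))
P_1 = 1/(1+e^{2.5000}) = 0.0759
P_2 = 1/(1+e^{1.4755}) = 0.1861
L = P_1 × (1−P_2) = 0.0759 × 0.8139 = 0.06174

0.062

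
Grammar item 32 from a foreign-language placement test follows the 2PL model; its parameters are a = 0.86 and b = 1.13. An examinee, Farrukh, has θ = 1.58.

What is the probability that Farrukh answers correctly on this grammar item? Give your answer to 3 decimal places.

P(θ) = 1 / (1 + exp(−a(θ − b)))
Exponent: 0.86 × (1.58 − 1.13) = 0.3870
1/(1 + e^{-0.3870}) = 0.5956

0.596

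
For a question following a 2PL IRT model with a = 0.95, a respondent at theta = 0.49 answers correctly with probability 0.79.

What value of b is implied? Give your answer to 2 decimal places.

P(theta) = 1 / (1 + exp(−a(theta − b)))
logit(0.79) = ln(0.79/0.21) = 1.3249
b = theta − logit/(a) = 0.49 − 1.3249/0.9500 = -0.9047

-0.90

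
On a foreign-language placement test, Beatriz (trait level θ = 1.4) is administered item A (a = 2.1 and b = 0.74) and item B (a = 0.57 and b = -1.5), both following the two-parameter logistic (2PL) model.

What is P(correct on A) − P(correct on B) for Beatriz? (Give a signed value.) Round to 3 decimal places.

-0.039

P(θ) = 1 / (1 + exp(−a(θ − b)))
P_A = 0.8000
P_B = 0.8393
P_A − P_B = -0.0393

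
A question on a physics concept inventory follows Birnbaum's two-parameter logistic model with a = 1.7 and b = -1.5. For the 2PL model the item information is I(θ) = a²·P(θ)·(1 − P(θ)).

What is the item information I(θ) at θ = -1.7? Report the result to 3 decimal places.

0.702

P = 1/(1+e^{0.3400}) = 0.4158
P(1−P) = 0.4158 × 0.5842 = 0.2429
I = a² × P(1−P) = 1.7² × 0.2429 = 0.70202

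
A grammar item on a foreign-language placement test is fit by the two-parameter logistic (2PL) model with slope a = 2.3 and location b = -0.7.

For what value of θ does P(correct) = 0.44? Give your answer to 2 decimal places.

P(θ) = 1 / (1 + exp(−a(θ − b)))
logit = ln(0.4400/0.5600) = -0.2412
θ = b + logit/(a) = -0.7 + (-0.2412)/2.3000 = -0.8049

-0.80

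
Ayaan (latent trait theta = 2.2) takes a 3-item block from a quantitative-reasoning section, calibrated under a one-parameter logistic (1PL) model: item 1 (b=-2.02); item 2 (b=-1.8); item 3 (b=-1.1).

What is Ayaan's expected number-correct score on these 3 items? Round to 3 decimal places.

P(theta) = 1 / (1 + exp(−(theta − b)))
P_1 = 1/(1+e^{-4.2200}) = 0.9855
P_2 = 1/(1+e^{-4.0000}) = 0.9820
P_3 = 1/(1+e^{-3.3000}) = 0.9644
E[score] = 0.9855 + 0.9820 + 0.9644 = 2.9320

2.932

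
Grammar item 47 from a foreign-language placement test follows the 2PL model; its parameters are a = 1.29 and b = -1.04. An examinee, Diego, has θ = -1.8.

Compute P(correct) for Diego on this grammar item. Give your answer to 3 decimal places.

0.273

P(θ) = 1 / (1 + exp(−a(θ − b)))
Exponent: 1.29 × (-1.8 − (-1.04)) = -0.9804
1/(1 + e^{0.9804}) = 0.2728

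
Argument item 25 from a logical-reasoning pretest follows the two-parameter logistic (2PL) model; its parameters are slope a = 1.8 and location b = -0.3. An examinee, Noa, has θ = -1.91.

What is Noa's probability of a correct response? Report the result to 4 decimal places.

0.0523

P(θ) = 1 / (1 + exp(−a(θ − b)))
Exponent: 1.8 × (-1.91 − (-0.3)) = -2.8980
1/(1 + e^{2.8980}) = 0.0523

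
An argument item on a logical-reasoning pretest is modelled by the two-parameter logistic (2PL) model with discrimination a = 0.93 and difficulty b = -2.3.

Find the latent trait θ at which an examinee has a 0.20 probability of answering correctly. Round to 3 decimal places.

P(θ) = 1 / (1 + exp(−a(θ − b)))
logit = ln(0.2000/0.8000) = -1.3863
θ = b + logit/(a) = -2.3 + (-1.3863)/0.9300 = -3.7906

-3.791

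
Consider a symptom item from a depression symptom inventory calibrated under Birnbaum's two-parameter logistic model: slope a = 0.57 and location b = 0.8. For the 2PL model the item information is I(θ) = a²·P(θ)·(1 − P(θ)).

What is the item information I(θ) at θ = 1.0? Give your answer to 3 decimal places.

P = 1/(1+e^{-0.1140}) = 0.5285
P(1−P) = 0.5285 × 0.4715 = 0.2492
I = a² × P(1−P) = 0.57² × 0.2492 = 0.08096

0.081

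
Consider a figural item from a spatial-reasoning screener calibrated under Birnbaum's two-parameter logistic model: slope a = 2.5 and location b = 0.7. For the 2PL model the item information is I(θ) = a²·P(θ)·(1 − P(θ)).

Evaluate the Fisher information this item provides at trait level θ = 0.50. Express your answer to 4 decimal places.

P = 1/(1+e^{0.5000}) = 0.3775
P(1−P) = 0.3775 × 0.6225 = 0.2350
I = a² × P(1−P) = 2.5² × 0.2350 = 1.46877

1.4688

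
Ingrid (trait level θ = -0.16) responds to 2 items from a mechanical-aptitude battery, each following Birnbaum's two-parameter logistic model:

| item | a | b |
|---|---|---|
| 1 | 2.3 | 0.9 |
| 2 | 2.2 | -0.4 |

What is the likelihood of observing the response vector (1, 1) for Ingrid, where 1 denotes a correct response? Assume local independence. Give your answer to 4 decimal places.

0.0505

P(θ) = 1 / (1 + exp(−a(θ − b)))
P_1 = 1/(1+e^{2.4380}) = 0.0803
P_2 = 1/(1+e^{-0.5280}) = 0.6290
L = P_1 × P_2 = 0.0803 × 0.6290 = 0.05052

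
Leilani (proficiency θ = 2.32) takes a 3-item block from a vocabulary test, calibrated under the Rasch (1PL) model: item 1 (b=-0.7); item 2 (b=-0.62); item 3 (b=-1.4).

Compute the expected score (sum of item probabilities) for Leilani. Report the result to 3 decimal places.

2.880

P(θ) = 1 / (1 + exp(−(θ − b)))
P_1 = 1/(1+e^{-3.0200}) = 0.9535
P_2 = 1/(1+e^{-2.9400}) = 0.9498
P_3 = 1/(1+e^{-3.7200}) = 0.9763
E[score] = 0.9535 + 0.9498 + 0.9763 = 2.8796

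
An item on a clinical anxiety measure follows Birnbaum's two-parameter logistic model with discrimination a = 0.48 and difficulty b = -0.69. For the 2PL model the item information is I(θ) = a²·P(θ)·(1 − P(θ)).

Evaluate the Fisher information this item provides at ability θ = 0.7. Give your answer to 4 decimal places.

0.0516

P = 1/(1+e^{-0.6672}) = 0.6609
P(1−P) = 0.6609 × 0.3391 = 0.2241
I = a² × P(1−P) = 0.48² × 0.2241 = 0.05164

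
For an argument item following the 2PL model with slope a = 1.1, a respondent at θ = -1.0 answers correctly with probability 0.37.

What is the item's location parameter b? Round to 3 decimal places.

-0.516

P(θ) = 1 / (1 + exp(−a(θ − b)))
logit(0.37) = ln(0.37/0.63) = -0.5322
b = θ − logit/(a) = -1.0 − (-0.5322)/1.1000 = -0.5162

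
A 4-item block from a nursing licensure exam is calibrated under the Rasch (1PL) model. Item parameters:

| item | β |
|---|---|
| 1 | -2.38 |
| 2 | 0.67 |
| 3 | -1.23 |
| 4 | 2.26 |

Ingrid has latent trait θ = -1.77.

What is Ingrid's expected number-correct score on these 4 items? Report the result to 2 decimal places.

P(θ) = 1 / (1 + exp(−(θ − β)))
P_1 = 1/(1+e^{-0.6100}) = 0.6479
P_2 = 1/(1+e^{2.4400}) = 0.0802
P_3 = 1/(1+e^{0.5400}) = 0.3682
P_4 = 1/(1+e^{4.0300}) = 0.0175
E[score] = 0.6479 + 0.0802 + 0.3682 + 0.0175 = 1.1138

1.11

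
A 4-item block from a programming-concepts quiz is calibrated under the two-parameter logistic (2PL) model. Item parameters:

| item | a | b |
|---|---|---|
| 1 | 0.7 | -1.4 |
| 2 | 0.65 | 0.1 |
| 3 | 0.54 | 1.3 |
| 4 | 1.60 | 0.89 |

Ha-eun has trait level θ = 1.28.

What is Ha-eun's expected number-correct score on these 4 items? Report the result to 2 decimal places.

2.70

P(θ) = 1 / (1 + exp(−a(θ − b)))
P_1 = 1/(1+e^{-1.8760}) = 0.8672
P_2 = 1/(1+e^{-0.7670}) = 0.6829
P_3 = 1/(1+e^{0.0108}) = 0.4973
P_4 = 1/(1+e^{-0.6240}) = 0.6511
E[score] = 0.8672 + 0.6829 + 0.4973 + 0.6511 = 2.6985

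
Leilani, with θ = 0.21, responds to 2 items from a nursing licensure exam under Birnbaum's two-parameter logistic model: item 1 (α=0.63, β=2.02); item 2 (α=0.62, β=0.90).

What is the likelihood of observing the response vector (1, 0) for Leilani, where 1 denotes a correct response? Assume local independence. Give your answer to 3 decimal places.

0.147

P(θ) = 1 / (1 + exp(−α(θ − β)))
P_1 = 1/(1+e^{1.1403}) = 0.2423
P_2 = 1/(1+e^{0.4278}) = 0.3947
L = P_1 × (1−P_2) = 0.2423 × 0.6053 = 0.14665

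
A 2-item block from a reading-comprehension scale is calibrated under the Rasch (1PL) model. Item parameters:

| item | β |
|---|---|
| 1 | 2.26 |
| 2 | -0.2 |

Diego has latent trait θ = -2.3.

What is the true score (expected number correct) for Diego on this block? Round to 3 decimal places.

P(θ) = 1 / (1 + exp(−(θ − β)))
P_1 = 1/(1+e^{4.5600}) = 0.0104
P_2 = 1/(1+e^{2.1000}) = 0.1091
E[score] = 0.0104 + 0.1091 = 0.1195

0.119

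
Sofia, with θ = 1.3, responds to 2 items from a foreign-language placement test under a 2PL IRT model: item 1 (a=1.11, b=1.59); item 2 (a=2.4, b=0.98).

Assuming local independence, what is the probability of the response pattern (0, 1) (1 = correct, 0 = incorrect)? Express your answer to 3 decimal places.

P(θ) = 1 / (1 + exp(−a(θ − b)))
P_1 = 1/(1+e^{0.3219}) = 0.4202
P_2 = 1/(1+e^{-0.7680}) = 0.6831
L = (1−P_1) × P_2 = 0.5798 × 0.6831 = 0.39605

0.396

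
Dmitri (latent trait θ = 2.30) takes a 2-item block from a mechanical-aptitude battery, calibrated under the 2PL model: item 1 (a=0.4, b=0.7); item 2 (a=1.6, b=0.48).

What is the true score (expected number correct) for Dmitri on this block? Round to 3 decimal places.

P(θ) = 1 / (1 + exp(−a(θ − b)))
P_1 = 1/(1+e^{-0.6400}) = 0.6548
P_2 = 1/(1+e^{-2.9120}) = 0.9484
E[score] = 0.6548 + 0.9484 = 1.6032

1.603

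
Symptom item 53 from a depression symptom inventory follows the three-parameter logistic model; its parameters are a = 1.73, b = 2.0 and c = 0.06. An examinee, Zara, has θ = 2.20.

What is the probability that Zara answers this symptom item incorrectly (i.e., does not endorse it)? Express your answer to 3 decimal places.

0.389

P(θ) = c + (1 − c) · 1 / (1 + exp(−a(θ − b)))
Exponent: 1.73 × (2.20 − 2.0) = 0.3460
1/(1 + e^{-0.3460}) = 0.5856
P = 0.06 + 0.94 × 0.5856 = 0.6105
P(incorrect) = 1 − 0.6105 = 0.3895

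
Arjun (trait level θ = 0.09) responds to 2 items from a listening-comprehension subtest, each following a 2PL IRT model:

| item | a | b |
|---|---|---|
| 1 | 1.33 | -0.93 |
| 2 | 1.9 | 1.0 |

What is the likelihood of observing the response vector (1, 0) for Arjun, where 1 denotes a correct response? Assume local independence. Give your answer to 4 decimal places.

0.6754

P(θ) = 1 / (1 + exp(−a(θ − b)))
P_1 = 1/(1+e^{-1.3566}) = 0.7952
P_2 = 1/(1+e^{1.7290}) = 0.1507
L = P_1 × (1−P_2) = 0.7952 × 0.8493 = 0.67536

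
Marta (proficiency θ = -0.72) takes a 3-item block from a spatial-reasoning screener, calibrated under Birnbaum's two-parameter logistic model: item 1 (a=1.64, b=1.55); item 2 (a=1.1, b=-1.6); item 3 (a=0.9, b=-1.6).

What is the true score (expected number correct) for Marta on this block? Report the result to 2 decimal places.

P(θ) = 1 / (1 + exp(−a(θ − b)))
P_1 = 1/(1+e^{3.7228}) = 0.0236
P_2 = 1/(1+e^{-0.9680}) = 0.7247
P_3 = 1/(1+e^{-0.7920}) = 0.6883
E[score] = 0.0236 + 0.7247 + 0.6883 = 1.4366

1.44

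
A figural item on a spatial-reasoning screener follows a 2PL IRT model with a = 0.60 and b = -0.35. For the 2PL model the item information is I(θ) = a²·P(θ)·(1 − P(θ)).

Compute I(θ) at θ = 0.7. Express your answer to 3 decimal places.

P = 1/(1+e^{-0.6300}) = 0.6525
P(1−P) = 0.6525 × 0.3475 = 0.2267
I = a² × P(1−P) = 0.60² × 0.2267 = 0.08163

0.082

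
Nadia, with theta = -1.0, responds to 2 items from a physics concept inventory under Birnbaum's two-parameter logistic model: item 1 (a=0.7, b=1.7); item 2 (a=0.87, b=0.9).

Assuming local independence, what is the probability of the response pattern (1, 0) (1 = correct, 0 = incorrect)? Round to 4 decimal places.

P(theta) = 1 / (1 + exp(−a(theta − b)))
P_1 = 1/(1+e^{1.8900}) = 0.1312
P_2 = 1/(1+e^{1.6530}) = 0.1607
L = P_1 × (1−P_2) = 0.1312 × 0.8393 = 0.11015

0.1102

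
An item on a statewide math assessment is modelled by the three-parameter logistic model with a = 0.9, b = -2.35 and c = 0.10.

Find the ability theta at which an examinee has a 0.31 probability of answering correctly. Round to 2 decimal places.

-3.67

P(theta) = c + (1 − c) · 1 / (1 + exp(−a(theta − b)))
Remove guessing floor: (0.31 − 0.10)/(1 − 0.10) = 0.2333
logit = ln(0.2333/0.7667) = -1.1896
theta = b + logit/(a) = -2.35 + (-1.1896)/0.9000 = -3.6718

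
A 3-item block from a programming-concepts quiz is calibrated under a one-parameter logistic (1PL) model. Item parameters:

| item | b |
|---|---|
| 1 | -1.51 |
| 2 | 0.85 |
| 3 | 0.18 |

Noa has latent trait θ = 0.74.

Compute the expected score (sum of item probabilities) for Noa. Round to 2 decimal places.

2.01

P(θ) = 1 / (1 + exp(−(θ − b)))
P_1 = 1/(1+e^{-2.2500}) = 0.9047
P_2 = 1/(1+e^{0.1100}) = 0.4725
P_3 = 1/(1+e^{-0.5600}) = 0.6365
E[score] = 0.9047 + 0.4725 + 0.6365 = 2.0136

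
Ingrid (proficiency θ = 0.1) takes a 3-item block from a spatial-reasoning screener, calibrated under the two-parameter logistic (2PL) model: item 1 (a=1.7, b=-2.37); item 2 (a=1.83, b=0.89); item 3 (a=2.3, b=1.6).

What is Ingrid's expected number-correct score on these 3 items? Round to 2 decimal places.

1.21

P(θ) = 1 / (1 + exp(−a(θ − b)))
P_1 = 1/(1+e^{-4.1990}) = 0.9852
P_2 = 1/(1+e^{1.4457}) = 0.1907
P_3 = 1/(1+e^{3.4500}) = 0.0308
E[score] = 0.9852 + 0.1907 + 0.0308 = 1.2066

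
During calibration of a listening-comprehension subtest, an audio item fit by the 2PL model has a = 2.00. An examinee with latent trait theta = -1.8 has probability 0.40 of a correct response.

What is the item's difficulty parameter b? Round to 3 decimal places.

P(theta) = 1 / (1 + exp(−a(theta − b)))
logit(0.40) = ln(0.40/0.60) = -0.4055
b = theta − logit/(a) = -1.8 − (-0.4055)/2.0000 = -1.5973

-1.597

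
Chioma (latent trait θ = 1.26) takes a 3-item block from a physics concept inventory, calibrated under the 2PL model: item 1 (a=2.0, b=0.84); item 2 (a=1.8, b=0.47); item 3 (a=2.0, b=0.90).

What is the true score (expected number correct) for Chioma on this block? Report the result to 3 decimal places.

P(θ) = 1 / (1 + exp(−a(θ − b)))
P_1 = 1/(1+e^{-0.8400}) = 0.6985
P_2 = 1/(1+e^{-1.4220}) = 0.8057
P_3 = 1/(1+e^{-0.7200}) = 0.6726
E[score] = 0.6985 + 0.8057 + 0.6726 = 2.1767

2.177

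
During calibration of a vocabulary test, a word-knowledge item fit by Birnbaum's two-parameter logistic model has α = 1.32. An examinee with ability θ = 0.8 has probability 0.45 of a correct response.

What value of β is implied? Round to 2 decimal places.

P(θ) = 1 / (1 + exp(−α(θ − β)))
logit(0.45) = ln(0.45/0.55) = -0.2007
β = θ − logit/(α) = 0.8 − (-0.2007)/1.3200 = 0.9520

0.95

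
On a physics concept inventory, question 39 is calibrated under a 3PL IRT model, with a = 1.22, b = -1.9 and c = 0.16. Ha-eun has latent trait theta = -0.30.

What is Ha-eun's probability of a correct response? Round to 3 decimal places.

0.896

P(theta) = c + (1 − c) · 1 / (1 + exp(−a(theta − b)))
Exponent: 1.22 × (-0.30 − (-1.9)) = 1.9520
1/(1 + e^{-1.9520}) = 0.8757
P = 0.16 + 0.84 × 0.8757 = 0.8956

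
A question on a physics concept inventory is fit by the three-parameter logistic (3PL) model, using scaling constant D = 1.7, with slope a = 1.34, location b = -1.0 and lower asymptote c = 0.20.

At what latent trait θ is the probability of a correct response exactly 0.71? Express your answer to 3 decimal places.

-0.752

P(θ) = c + (1 − c) · 1 / (1 + exp(−D·a(θ − b)))
Remove guessing floor: (0.71 − 0.20)/(1 − 0.20) = 0.6375
logit = ln(0.6375/0.3625) = 0.5645
θ = b + logit/(1.7·a) = -1.0 + 0.5645/2.2780 = -0.7522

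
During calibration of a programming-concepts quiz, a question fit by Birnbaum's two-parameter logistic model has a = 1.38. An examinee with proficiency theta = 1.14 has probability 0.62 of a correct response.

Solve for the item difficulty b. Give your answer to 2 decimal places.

P(theta) = 1 / (1 + exp(−a(theta − b)))
logit(0.62) = ln(0.62/0.38) = 0.4895
b = theta − logit/(a) = 1.14 − 0.4895/1.3800 = 0.7853

0.79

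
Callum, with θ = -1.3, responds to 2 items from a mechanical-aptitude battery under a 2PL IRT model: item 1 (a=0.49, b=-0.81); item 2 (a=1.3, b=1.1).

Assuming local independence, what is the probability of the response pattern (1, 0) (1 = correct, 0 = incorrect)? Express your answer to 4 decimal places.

P(θ) = 1 / (1 + exp(−a(θ − b)))
P_1 = 1/(1+e^{0.2401}) = 0.4403
P_2 = 1/(1+e^{3.1200}) = 0.0423
L = P_1 × (1−P_2) = 0.4403 × 0.9577 = 0.42164

0.4216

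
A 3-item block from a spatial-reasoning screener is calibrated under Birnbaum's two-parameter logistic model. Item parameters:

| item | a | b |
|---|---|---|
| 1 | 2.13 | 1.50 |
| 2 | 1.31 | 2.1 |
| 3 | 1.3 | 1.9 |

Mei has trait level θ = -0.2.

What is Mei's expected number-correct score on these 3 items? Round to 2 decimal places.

P(θ) = 1 / (1 + exp(−a(θ − b)))
P_1 = 1/(1+e^{3.6210}) = 0.0261
P_2 = 1/(1+e^{3.0130}) = 0.0468
P_3 = 1/(1+e^{2.7300}) = 0.0612
E[score] = 0.0261 + 0.0468 + 0.0612 = 0.1341

0.13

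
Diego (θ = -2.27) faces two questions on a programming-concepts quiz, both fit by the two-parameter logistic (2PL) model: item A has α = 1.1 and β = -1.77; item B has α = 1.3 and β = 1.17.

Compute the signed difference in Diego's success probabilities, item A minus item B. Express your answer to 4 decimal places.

0.3546

P(θ) = 1 / (1 + exp(−α(θ − β)))
P_A = 0.3659
P_B = 0.0113
P_A − P_B = 0.3546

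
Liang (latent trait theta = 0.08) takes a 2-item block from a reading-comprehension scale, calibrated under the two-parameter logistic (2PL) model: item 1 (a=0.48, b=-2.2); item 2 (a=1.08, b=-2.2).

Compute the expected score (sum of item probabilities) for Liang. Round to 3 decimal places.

P(theta) = 1 / (1 + exp(−a(theta − b)))
P_1 = 1/(1+e^{-1.0944}) = 0.7492
P_2 = 1/(1+e^{-2.4624}) = 0.9215
E[score] = 0.7492 + 0.9215 = 1.6707

1.671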